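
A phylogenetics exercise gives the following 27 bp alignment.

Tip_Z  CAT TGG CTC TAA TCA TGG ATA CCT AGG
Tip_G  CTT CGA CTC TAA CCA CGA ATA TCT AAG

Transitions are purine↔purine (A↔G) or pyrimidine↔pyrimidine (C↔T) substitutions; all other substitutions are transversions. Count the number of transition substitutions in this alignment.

Differing sites — 2:A/T (Tv); 4:T/C (Ti); 6:G/A (Ti); 13:T/C (Ti); 16:T/C (Ti); 18:G/A (Ti); 22:C/T (Ti); 26:G/A (Ti).
Of the 8 differences, 7 transitions and 1 transversion, so the answer is 7.

7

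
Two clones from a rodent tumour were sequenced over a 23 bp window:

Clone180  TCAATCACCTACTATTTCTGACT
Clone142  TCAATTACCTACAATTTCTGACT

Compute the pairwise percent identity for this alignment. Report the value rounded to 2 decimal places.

Mismatches occur at site 6 (C→T), site 13 (T→A).
21 of the 23 sites match, so the percent identity is 21/23 × 100 = 91.30%.

91.30%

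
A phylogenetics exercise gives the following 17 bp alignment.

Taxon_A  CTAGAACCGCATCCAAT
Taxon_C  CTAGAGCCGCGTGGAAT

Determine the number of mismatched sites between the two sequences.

The sequences differ at positions 6 (A/G), 11 (A/G), 13 (C/G), 14 (C/G).
That gives 4 mismatches out of 17 aligned sites, so the Hamming distance is 4.

4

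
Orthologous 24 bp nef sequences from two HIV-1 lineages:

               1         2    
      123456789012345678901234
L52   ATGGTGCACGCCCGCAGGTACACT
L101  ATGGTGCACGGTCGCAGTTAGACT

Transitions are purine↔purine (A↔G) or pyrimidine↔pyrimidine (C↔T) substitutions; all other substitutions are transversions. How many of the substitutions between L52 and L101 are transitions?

Mismatches occur at site 11 (C↔G, transversion), site 12 (C↔T, transition), site 18 (G↔T, transversion), site 21 (C↔G, transversion).
Of the 4 differences, 1 transition and 3 transversions, so the answer is 1.

1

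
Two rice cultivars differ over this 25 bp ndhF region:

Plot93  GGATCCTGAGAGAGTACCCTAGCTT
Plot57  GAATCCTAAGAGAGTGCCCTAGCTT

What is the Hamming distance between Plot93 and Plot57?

3

Differing sites — 2:G/A; 8:G/A; 16:A/G.
That gives 3 mismatches out of 25 aligned sites, so the Hamming distance is 3.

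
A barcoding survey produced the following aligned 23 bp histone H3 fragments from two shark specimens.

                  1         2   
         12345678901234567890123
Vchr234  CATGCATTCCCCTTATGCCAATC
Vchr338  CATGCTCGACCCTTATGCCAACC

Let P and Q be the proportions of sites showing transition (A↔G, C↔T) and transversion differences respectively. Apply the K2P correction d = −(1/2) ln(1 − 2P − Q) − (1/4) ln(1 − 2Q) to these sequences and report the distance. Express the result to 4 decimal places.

The sequences differ at positions 6 (A/T, transversion), 7 (T/C, transition), 8 (T/G, transversion), 9 (C/A, transversion), 22 (T/C, transition).
Of the 5 differences, 2 transitions and 3 transversions over 23 sites: P = 2/23 = 0.086957, Q = 3/23 = 0.130435.
d = −0.5·ln(0.695651) − 0.25·ln(0.739130) = −0.5·(-0.362907) − 0.25·(-0.302281) = 0.2570.

0.2570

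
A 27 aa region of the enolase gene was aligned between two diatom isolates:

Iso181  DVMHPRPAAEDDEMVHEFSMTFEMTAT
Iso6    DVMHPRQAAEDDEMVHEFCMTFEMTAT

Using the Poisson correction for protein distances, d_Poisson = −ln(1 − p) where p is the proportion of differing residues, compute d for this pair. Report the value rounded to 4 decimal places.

The sequences differ at positions 7 (P/Q), 19 (S/C).
p = 2/27 = 0.074074.
d = −ln(1 − 0.074074) = −ln(0.925926) = 0.0770.

0.0770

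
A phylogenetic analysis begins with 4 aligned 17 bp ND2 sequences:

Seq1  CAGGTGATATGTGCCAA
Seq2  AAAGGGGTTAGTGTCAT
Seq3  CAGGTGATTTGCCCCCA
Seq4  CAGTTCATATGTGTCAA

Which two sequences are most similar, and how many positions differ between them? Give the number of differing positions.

Pairwise Hamming distances:
  Seq1 vs Seq2: 8
  Seq1 vs Seq3: 4
  Seq1 vs Seq4: 3
  Seq2 vs Seq3: 10
  Seq2 vs Seq4: 9
  Seq3 vs Seq4: 7
The smallest is 3, between Seq1 and Seq4.

3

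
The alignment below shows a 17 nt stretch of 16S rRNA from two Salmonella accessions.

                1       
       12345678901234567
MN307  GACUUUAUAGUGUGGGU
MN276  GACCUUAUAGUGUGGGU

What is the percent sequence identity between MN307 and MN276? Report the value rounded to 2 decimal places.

The sequences differ at position 4 (U/C).
16 of the 17 sites match, so the percent identity is 16/17 × 100 = 94.12%.

94.12%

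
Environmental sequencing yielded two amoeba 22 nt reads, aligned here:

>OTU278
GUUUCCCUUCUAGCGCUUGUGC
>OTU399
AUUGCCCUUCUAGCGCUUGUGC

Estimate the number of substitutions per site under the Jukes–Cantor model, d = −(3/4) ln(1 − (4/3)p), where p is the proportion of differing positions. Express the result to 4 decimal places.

Mismatches occur at site 1 (G→A), site 4 (U→G).
p = 2/22 = 0.090909.
d = −0.75 · ln(1 − (4/3)·0.090909) = −0.75 · ln(0.878788) = −0.75 · (-0.129212) = 0.0969.

0.0969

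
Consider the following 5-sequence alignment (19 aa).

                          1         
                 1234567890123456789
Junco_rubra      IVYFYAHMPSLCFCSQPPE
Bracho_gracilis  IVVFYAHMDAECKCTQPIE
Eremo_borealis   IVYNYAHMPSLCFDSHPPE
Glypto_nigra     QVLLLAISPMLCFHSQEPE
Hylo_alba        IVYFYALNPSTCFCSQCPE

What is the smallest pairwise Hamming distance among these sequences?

3

Pairwise Hamming distances:
  Junco_rubra vs Bracho_gracilis: 7
  Junco_rubra vs Eremo_borealis: 3
  Junco_rubra vs Glypto_nigra: 9
  Junco_rubra vs Hylo_alba: 4
  Bracho_gracilis vs Eremo_borealis: 10
  Bracho_gracilis vs Glypto_nigra: 14
  Bracho_gracilis vs Hylo_alba: 10
  Eremo_borealis vs Glypto_nigra: 10
  Eremo_borealis vs Hylo_alba: 7
  Glypto_nigra vs Hylo_alba: 10
The smallest is 3, between Junco_rubra and Eremo_borealis.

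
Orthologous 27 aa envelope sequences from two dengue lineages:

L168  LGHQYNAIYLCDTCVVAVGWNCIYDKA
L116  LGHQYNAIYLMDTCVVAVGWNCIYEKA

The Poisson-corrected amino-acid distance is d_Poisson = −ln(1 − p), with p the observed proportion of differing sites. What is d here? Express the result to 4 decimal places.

Mismatches occur at site 11 (C/M), site 25 (D/E).
p = 2/27 = 0.074074.
d = −ln(1 − 0.074074) = −ln(0.925926) = 0.0770.

0.0770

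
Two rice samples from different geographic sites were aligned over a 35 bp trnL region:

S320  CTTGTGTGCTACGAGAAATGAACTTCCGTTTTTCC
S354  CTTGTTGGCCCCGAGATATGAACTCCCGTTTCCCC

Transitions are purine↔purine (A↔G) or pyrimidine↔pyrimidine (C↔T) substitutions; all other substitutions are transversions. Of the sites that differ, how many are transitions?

The sequences differ at positions 6 (G/T, transversion), 7 (T/G, transversion), 10 (T/C, transition), 11 (A/C, transversion), 17 (A/T, transversion), 25 (T/C, transition), 32 (T/C, transition), 33 (T/C, transition).
Of the 8 differences, 4 transitions and 4 transversions, so the answer is 4.

4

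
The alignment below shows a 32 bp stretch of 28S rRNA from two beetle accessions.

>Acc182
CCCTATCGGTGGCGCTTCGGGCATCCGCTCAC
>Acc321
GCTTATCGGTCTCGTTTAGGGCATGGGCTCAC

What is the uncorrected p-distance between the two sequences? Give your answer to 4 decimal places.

The sequences differ at positions 1 (C/G), 3 (C/T), 11 (G/C), 12 (G/T), 15 (C/T), 18 (C/A), 25 (C/G), 26 (C/G).
There are 8 differences over 32 sites, so p = 8/32 = 0.2500.

0.2500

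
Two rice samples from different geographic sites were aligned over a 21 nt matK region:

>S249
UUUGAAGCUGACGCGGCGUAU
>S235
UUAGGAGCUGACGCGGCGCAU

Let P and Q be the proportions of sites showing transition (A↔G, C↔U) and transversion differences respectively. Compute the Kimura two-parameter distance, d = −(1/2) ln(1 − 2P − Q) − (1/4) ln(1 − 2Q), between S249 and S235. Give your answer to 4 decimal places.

0.1610

The sequences differ at positions 3 (U/A, transversion), 5 (A/G, transition), 19 (U/C, transition).
Of the 3 differences, 2 transitions and 1 transversion over 21 sites: P = 2/21 = 0.095238, Q = 1/21 = 0.047619.
d = −0.5·ln(0.761905) − 0.25·ln(0.904762) = −0.5·(-0.271933) − 0.25·(-0.100083) = 0.1610.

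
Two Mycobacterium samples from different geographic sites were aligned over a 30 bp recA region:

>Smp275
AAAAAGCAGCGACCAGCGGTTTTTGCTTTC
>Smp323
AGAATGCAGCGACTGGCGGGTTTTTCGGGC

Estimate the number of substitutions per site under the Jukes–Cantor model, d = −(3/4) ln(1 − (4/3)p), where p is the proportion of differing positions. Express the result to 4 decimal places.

0.3831

Differing sites — 2:A/G; 5:A/T; 14:C/T; 15:A/G; 20:T/G; 25:G/T; 27:T/G; 28:T/G; 29:T/G.
p = 9/30 = 0.300000.
d = −0.75 · ln(1 − (4/3)·0.300000) = −0.75 · ln(0.600000) = −0.75 · (-0.510826) = 0.3831.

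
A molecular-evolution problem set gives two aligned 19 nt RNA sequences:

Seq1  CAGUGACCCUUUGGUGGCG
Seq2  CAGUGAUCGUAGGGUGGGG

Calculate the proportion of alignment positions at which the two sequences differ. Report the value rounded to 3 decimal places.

0.263

The sequences differ at positions 7 (C/U), 9 (C/G), 11 (U/A), 12 (U/G), 18 (C/G).
There are 5 differences over 19 sites, so p = 5/19 = 0.263.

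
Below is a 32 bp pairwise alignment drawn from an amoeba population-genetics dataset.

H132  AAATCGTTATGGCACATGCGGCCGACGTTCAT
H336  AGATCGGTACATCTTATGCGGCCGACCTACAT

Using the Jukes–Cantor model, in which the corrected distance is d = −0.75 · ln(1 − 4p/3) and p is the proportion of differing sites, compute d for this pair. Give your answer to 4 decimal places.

0.3525

The sequences differ at positions 2 (A/G), 7 (T/G), 10 (T/C), 11 (G/A), 12 (G/T), 14 (A/T), 15 (C/T), 27 (G/C), 29 (T/A).
p = 9/32 = 0.281250.
d = −0.75 · ln(1 − (4/3)·0.281250) = −0.75 · ln(0.625000) = −0.75 · (-0.470004) = 0.3525.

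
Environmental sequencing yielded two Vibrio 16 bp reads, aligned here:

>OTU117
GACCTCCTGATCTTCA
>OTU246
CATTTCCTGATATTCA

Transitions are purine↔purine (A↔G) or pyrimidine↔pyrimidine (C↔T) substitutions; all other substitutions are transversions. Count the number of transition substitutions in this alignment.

2

Differing sites — 1:G/C (Tv); 3:C/T (Ti); 4:C/T (Ti); 12:C/A (Tv).
Of the 4 differences, 2 transitions and 2 transversions, so the answer is 2.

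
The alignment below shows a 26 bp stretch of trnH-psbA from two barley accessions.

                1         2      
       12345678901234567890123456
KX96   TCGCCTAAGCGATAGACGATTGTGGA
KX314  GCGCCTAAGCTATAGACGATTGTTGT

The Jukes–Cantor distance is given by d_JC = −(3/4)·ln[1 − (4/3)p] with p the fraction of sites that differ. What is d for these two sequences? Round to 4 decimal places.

0.1722

Differing sites — 1:T/G; 11:G/T; 24:G/T; 26:A/T.
p = 4/26 = 0.153846.
d = −0.75 · ln(1 − (4/3)·0.153846) = −0.75 · ln(0.794872) = −0.75 · (-0.229574) = 0.1722.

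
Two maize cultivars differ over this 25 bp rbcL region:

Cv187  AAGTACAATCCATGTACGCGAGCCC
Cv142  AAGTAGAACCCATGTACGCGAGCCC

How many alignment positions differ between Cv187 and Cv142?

2

The sequences differ at positions 6 (C/G), 9 (T/C).
That gives 2 mismatches out of 25 aligned sites, so the Hamming distance is 2.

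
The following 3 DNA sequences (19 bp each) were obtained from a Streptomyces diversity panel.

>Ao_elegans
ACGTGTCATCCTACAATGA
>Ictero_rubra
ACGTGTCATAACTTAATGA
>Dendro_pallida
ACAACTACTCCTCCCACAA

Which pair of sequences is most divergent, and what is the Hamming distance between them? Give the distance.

Pairwise Hamming distances:
  Ao_elegans vs Ictero_rubra: 5
  Ao_elegans vs Dendro_pallida: 9
  Ictero_rubra vs Dendro_pallida: 13
The largest is 13, between Ictero_rubra and Dendro_pallida.

13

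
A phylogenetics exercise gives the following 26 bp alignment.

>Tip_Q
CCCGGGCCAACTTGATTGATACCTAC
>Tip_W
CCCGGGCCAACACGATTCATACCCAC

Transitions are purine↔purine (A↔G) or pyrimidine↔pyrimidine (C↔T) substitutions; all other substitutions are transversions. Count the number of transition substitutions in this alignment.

2

Differing sites — 12:T/A (Tv); 13:T/C (Ti); 18:G/C (Tv); 24:T/C (Ti).
Of the 4 differences, 2 transitions and 2 transversions, so the answer is 2.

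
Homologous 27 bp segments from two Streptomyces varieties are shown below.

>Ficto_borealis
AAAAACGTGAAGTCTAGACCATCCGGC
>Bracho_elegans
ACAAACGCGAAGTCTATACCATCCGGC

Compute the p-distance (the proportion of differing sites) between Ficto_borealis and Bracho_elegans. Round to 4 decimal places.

0.1111

Mismatches occur at site 2 (A↔C), site 8 (T↔C), site 17 (G↔T).
There are 3 differences over 27 sites, so p = 3/27 = 0.1111.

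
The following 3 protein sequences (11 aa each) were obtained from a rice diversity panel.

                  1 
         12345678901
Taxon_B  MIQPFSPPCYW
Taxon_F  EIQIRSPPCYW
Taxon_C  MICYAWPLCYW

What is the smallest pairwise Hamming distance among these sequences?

3

Pairwise Hamming distances:
  Taxon_B vs Taxon_F: 3
  Taxon_B vs Taxon_C: 5
  Taxon_F vs Taxon_C: 6
The smallest is 3, between Taxon_B and Taxon_F.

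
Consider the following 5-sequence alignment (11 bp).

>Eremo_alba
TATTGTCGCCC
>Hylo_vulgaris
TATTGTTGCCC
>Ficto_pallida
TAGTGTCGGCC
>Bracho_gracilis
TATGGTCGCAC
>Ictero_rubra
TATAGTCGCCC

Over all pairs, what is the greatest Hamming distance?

Pairwise Hamming distances:
  Eremo_alba vs Hylo_vulgaris: 1
  Eremo_alba vs Ficto_pallida: 2
  Eremo_alba vs Bracho_gracilis: 2
  Eremo_alba vs Ictero_rubra: 1
  Hylo_vulgaris vs Ficto_pallida: 3
  Hylo_vulgaris vs Bracho_gracilis: 3
  Hylo_vulgaris vs Ictero_rubra: 2
  Ficto_pallida vs Bracho_gracilis: 4
  Ficto_pallida vs Ictero_rubra: 3
  Bracho_gracilis vs Ictero_rubra: 2
The largest is 4, between Ficto_pallida and Bracho_gracilis.

4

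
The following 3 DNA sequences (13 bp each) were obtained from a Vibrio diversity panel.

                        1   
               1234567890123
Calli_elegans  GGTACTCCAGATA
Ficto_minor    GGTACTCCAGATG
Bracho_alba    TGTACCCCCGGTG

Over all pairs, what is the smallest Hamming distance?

Pairwise Hamming distances:
  Calli_elegans vs Ficto_minor: 1
  Calli_elegans vs Bracho_alba: 5
  Ficto_minor vs Bracho_alba: 4
The smallest is 1, between Calli_elegans and Ficto_minor.

1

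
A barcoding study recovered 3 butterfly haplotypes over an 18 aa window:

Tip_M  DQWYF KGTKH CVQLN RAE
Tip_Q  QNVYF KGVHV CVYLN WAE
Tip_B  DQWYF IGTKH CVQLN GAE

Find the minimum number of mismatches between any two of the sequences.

2

Pairwise Hamming distances:
  Tip_M vs Tip_Q: 8
  Tip_M vs Tip_B: 2
  Tip_Q vs Tip_B: 9
The smallest is 2, between Tip_M and Tip_B.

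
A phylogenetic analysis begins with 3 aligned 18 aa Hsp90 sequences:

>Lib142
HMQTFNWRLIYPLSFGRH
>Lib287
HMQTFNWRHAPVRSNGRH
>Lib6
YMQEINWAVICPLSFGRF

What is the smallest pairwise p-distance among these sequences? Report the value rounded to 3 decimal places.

0.333

Pairwise Hamming distances:
  Lib142 vs Lib287: 6
  Lib142 vs Lib6: 7
  Lib287 vs Lib6: 11
The smallest is 6 mismatches, between Lib142 and Lib287; p = 6/18 = 0.333.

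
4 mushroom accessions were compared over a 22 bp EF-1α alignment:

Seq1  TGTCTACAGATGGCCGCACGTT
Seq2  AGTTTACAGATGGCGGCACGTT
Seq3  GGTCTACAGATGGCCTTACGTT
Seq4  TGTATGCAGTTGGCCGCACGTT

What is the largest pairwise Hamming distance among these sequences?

6

Pairwise Hamming distances:
  Seq1 vs Seq2: 3
  Seq1 vs Seq3: 3
  Seq1 vs Seq4: 3
  Seq2 vs Seq3: 5
  Seq2 vs Seq4: 5
  Seq3 vs Seq4: 6
The largest is 6, between Seq3 and Seq4.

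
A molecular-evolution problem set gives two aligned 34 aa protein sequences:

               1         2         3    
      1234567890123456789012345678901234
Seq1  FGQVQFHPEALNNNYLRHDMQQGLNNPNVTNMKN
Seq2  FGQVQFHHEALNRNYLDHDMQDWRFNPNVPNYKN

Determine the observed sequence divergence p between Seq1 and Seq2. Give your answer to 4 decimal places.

Mismatches occur at site 8 (P↔H), site 13 (N↔R), site 17 (R↔D), site 22 (Q↔D), site 23 (G↔W), site 24 (L↔R), site 25 (N↔F), site 30 (T↔P), site 32 (M↔Y).
There are 9 differences over 34 sites, so p = 9/34 = 0.2647.

0.2647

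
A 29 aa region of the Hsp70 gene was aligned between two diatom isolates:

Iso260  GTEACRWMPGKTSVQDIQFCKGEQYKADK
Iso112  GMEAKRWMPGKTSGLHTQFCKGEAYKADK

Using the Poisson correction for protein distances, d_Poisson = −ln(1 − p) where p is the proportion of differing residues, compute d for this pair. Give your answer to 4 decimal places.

0.2763

Differing sites — 2:T/M; 5:C/K; 14:V/G; 15:Q/L; 16:D/H; 17:I/T; 24:Q/A.
p = 7/29 = 0.241379.
d = −ln(1 − 0.241379) = −ln(0.758621) = 0.2763.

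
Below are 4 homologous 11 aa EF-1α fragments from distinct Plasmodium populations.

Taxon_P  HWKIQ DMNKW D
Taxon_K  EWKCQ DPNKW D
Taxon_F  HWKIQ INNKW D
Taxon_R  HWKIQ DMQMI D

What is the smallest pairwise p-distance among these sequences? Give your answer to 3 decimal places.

Pairwise Hamming distances:
  Taxon_P vs Taxon_K: 3
  Taxon_P vs Taxon_F: 2
  Taxon_P vs Taxon_R: 3
  Taxon_K vs Taxon_F: 4
  Taxon_K vs Taxon_R: 6
  Taxon_F vs Taxon_R: 5
The smallest is 2 mismatches, between Taxon_P and Taxon_F; p = 2/11 = 0.182.

0.182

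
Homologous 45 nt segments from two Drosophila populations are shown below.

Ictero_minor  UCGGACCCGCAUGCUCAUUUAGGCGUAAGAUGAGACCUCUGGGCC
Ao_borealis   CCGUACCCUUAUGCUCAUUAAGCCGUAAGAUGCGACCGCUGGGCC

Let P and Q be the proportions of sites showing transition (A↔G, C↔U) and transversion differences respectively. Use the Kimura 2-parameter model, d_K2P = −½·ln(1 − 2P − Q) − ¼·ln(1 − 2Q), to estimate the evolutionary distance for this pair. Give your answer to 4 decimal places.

0.2032

The sequences differ at positions 1 (U/C, transition), 4 (G/U, transversion), 9 (G/U, transversion), 10 (C/U, transition), 20 (U/A, transversion), 23 (G/C, transversion), 33 (A/C, transversion), 38 (U/G, transversion).
Of the 8 differences, 2 transitions and 6 transversions over 45 sites: P = 2/45 = 0.044444, Q = 6/45 = 0.133333.
d = −0.5·ln(0.777779) − 0.25·ln(0.733334) = −0.5·(-0.251313) − 0.25·(-0.310154) = 0.2032.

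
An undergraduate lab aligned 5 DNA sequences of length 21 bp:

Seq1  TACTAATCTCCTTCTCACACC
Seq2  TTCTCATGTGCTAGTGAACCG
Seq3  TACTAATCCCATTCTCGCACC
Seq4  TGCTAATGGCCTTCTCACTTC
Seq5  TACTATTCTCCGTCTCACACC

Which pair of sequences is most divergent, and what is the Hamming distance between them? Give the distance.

Pairwise Hamming distances:
  Seq1 vs Seq2: 10
  Seq1 vs Seq3: 3
  Seq1 vs Seq4: 5
  Seq1 vs Seq5: 2
  Seq2 vs Seq3: 13
  Seq2 vs Seq4: 11
  Seq2 vs Seq5: 12
  Seq3 vs Seq4: 7
  Seq3 vs Seq5: 5
  Seq4 vs Seq5: 7
The largest is 13, between Seq2 and Seq3.

13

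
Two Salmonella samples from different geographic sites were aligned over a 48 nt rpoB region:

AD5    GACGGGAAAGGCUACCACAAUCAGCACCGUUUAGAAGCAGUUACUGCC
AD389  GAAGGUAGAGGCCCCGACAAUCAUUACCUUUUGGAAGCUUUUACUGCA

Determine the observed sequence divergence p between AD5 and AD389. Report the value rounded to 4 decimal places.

The sequences differ at positions 3 (C/A), 6 (G/U), 8 (A/G), 13 (U/C), 14 (A/C), 16 (C/G), 24 (G/U), 25 (C/U), 29 (G/U), 33 (A/G), 39 (A/U), 40 (G/U), 48 (C/A).
There are 13 differences over 48 sites, so p = 13/48 = 0.2708.

0.2708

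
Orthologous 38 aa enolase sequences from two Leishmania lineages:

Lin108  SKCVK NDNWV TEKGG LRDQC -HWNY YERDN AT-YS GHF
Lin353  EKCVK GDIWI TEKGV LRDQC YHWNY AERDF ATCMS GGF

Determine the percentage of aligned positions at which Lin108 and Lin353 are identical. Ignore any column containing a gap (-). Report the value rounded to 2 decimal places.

Excluding the 2 gap columns leaves 36 comparable sites.
Mismatches occur at site 1 (S/E), site 6 (N/G), site 8 (N/I), site 10 (V/I), site 15 (G/V), site 26 (Y/A), site 30 (N/F), site 34 (Y/M), site 37 (H/G).
27 of the 36 comparable sites match, so the percent identity is 27/36 × 100 = 75.00%.

75.00%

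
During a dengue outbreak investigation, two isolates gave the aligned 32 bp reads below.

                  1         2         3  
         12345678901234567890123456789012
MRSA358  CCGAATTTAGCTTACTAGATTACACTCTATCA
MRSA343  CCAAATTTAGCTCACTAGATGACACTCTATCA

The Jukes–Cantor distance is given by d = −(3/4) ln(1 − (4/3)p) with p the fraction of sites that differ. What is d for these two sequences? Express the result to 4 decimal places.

The sequences differ at positions 3 (G/A), 13 (T/C), 21 (T/G).
p = 3/32 = 0.093750.
d = −0.75 · ln(1 − (4/3)·0.093750) = −0.75 · ln(0.875000) = −0.75 · (-0.133531) = 0.1001.

0.1001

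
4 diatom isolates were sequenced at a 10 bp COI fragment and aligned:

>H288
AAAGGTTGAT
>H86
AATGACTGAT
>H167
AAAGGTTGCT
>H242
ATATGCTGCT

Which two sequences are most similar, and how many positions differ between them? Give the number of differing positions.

1

Pairwise Hamming distances:
  H288 vs H86: 3
  H288 vs H167: 1
  H288 vs H242: 4
  H86 vs H167: 4
  H86 vs H242: 5
  H167 vs H242: 3
The smallest is 1, between H288 and H167.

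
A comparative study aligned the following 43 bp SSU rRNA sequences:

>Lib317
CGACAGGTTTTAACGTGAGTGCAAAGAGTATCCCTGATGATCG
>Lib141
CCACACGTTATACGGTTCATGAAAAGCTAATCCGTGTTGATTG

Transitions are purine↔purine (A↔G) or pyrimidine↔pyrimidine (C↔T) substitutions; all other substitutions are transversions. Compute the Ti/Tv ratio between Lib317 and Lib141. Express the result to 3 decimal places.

Mismatches occur at site 2 (G↔C, transversion), site 6 (G↔C, transversion), site 10 (T↔A, transversion), site 13 (A↔C, transversion), site 14 (C↔G, transversion), site 17 (G↔T, transversion), site 18 (A↔C, transversion), site 19 (G↔A, transition), site 22 (C↔A, transversion), site 27 (A↔C, transversion), site 28 (G↔T, transversion), site 29 (T↔A, transversion), site 34 (C↔G, transversion), site 37 (A↔T, transversion), site 42 (C↔T, transition).
Of the 15 differences, 2 transitions and 13 transversions, so Ti/Tv = 2/13 = 0.154.

0.154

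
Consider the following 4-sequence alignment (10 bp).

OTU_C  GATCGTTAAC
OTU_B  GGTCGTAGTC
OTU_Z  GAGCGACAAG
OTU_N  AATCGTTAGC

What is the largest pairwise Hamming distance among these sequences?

Pairwise Hamming distances:
  OTU_C vs OTU_B: 4
  OTU_C vs OTU_Z: 4
  OTU_C vs OTU_N: 2
  OTU_B vs OTU_Z: 7
  OTU_B vs OTU_N: 5
  OTU_Z vs OTU_N: 6
The largest is 7, between OTU_B and OTU_Z.

7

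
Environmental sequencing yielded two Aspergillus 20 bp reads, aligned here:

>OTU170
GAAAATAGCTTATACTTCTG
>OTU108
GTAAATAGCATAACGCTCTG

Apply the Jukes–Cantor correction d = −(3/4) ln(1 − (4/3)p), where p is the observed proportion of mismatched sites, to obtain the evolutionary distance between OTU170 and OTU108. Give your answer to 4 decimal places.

The sequences differ at positions 2 (A/T), 10 (T/A), 13 (T/A), 14 (A/C), 15 (C/G), 16 (T/C).
p = 6/20 = 0.300000.
d = −0.75 · ln(1 − (4/3)·0.300000) = −0.75 · ln(0.600000) = −0.75 · (-0.510826) = 0.3831.

0.3831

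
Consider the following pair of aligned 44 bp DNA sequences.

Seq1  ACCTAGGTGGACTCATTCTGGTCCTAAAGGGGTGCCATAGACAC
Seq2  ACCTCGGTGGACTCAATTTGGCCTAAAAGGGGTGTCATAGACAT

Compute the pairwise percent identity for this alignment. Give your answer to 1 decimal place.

81.8%

Mismatches occur at site 5 (A↔C), site 16 (T↔A), site 18 (C↔T), site 22 (T↔C), site 24 (C↔T), site 25 (T↔A), site 35 (C↔T), site 44 (C↔T).
36 of the 44 sites match, so the percent identity is 36/44 × 100 = 81.8%.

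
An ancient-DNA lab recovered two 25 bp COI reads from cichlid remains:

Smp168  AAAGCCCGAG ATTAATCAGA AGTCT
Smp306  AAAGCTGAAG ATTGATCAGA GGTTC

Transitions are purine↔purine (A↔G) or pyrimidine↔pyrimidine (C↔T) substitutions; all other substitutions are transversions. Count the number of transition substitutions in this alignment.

6

Differing sites — 6:C/T (Ti); 7:C/G (Tv); 8:G/A (Ti); 14:A/G (Ti); 21:A/G (Ti); 24:C/T (Ti); 25:T/C (Ti).
Of the 7 differences, 6 transitions and 1 transversion, so the answer is 6.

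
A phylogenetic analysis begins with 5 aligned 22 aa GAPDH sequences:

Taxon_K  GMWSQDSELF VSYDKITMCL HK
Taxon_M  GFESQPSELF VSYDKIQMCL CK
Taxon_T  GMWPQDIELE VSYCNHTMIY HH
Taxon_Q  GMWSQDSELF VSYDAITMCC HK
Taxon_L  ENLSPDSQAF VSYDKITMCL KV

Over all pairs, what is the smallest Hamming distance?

2

Pairwise Hamming distances:
  Taxon_K vs Taxon_M: 5
  Taxon_K vs Taxon_T: 9
  Taxon_K vs Taxon_Q: 2
  Taxon_K vs Taxon_L: 8
  Taxon_M vs Taxon_T: 14
  Taxon_M vs Taxon_Q: 7
  Taxon_M vs Taxon_L: 10
  Taxon_T vs Taxon_Q: 9
  Taxon_T vs Taxon_L: 16
  Taxon_Q vs Taxon_L: 10
The smallest is 2, between Taxon_K and Taxon_Q.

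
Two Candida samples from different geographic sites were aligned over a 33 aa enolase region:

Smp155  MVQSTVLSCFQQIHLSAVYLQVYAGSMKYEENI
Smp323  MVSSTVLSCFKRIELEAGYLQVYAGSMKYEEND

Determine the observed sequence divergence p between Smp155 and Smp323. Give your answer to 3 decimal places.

0.212

The sequences differ at positions 3 (Q/S), 11 (Q/K), 12 (Q/R), 14 (H/E), 16 (S/E), 18 (V/G), 33 (I/D).
There are 7 differences over 33 sites, so p = 7/33 = 0.212.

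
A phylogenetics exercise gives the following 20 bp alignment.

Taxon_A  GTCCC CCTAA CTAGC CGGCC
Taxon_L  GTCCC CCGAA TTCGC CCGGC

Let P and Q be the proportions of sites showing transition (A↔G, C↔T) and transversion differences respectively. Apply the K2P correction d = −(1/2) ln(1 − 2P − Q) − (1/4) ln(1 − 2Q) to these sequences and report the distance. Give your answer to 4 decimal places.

0.3060

Differing sites — 8:T/G (Tv); 11:C/T (Ti); 13:A/C (Tv); 17:G/C (Tv); 19:C/G (Tv).
Of the 5 differences, 1 transition and 4 transversions over 20 sites: P = 1/20 = 0.050000, Q = 4/20 = 0.200000.
d = −0.5·ln(0.700000) − 0.25·ln(0.600000) = −0.5·(-0.356675) − 0.25·(-0.510826) = 0.3060.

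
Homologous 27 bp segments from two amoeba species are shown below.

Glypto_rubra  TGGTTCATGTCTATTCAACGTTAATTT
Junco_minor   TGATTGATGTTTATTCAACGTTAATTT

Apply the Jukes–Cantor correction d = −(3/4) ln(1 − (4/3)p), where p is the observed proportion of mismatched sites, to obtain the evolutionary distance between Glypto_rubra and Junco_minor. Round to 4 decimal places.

Differing sites — 3:G/A; 6:C/G; 11:C/T.
p = 3/27 = 0.111111.
d = −0.75 · ln(1 − (4/3)·0.111111) = −0.75 · ln(0.851852) = −0.75 · (-0.160342) = 0.1203.

0.1203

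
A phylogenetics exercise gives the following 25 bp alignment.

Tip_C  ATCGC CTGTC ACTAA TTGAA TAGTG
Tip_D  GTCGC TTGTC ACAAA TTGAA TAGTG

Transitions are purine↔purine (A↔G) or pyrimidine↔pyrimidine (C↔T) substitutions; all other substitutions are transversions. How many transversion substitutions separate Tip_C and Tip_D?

Differing sites — 1:A/G (Ti); 6:C/T (Ti); 13:T/A (Tv).
Of the 3 differences, 2 transitions and 1 transversion, so the answer is 1.

1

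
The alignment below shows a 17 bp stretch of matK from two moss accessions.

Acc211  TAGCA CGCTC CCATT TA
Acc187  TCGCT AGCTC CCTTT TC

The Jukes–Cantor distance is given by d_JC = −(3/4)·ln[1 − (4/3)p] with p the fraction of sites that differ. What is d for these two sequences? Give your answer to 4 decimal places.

0.3734

Mismatches occur at site 2 (A→C), site 5 (A→T), site 6 (C→A), site 13 (A→T), site 17 (A→C).
p = 5/17 = 0.294118.
d = −0.75 · ln(1 − (4/3)·0.294118) = −0.75 · ln(0.607843) = −0.75 · (-0.497839) = 0.3734.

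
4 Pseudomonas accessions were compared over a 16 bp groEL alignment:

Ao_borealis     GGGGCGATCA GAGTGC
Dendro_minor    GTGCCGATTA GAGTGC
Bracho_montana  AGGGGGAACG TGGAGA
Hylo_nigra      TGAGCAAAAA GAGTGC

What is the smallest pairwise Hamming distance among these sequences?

3

Pairwise Hamming distances:
  Ao_borealis vs Dendro_minor: 3
  Ao_borealis vs Bracho_montana: 8
  Ao_borealis vs Hylo_nigra: 5
  Dendro_minor vs Bracho_montana: 11
  Dendro_minor vs Hylo_nigra: 7
  Bracho_montana vs Hylo_nigra: 10
The smallest is 3, between Ao_borealis and Dendro_minor.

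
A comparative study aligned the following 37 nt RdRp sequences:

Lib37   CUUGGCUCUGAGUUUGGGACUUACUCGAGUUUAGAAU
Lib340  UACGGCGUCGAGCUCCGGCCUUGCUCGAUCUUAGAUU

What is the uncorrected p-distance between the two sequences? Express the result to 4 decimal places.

0.3784

Differing sites — 1:C/U; 2:U/A; 3:U/C; 7:U/G; 8:C/U; 9:U/C; 13:U/C; 15:U/C; 16:G/C; 19:A/C; 23:A/G; 29:G/U; 30:U/C; 36:A/U.
There are 14 differences over 37 sites, so p = 14/37 = 0.3784.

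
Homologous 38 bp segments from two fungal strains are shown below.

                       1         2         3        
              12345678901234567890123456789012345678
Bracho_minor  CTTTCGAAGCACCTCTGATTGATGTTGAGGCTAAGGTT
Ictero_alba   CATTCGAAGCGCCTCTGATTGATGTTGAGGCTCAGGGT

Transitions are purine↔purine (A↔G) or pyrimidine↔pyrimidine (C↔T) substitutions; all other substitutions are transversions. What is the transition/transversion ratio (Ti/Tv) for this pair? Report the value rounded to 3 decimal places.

Mismatches occur at site 2 (T→A, transversion), site 11 (A→G, transition), site 33 (A→C, transversion), site 37 (T→G, transversion).
Of the 4 differences, 1 transition and 3 transversions, so Ti/Tv = 1/3 = 0.333.

0.333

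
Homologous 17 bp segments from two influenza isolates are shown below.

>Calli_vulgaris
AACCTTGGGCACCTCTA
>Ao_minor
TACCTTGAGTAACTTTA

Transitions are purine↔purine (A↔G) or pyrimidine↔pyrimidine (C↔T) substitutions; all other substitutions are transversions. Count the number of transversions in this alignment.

2

The sequences differ at positions 1 (A/T, transversion), 8 (G/A, transition), 10 (C/T, transition), 12 (C/A, transversion), 15 (C/T, transition).
Of the 5 differences, 3 transitions and 2 transversions, so the answer is 2.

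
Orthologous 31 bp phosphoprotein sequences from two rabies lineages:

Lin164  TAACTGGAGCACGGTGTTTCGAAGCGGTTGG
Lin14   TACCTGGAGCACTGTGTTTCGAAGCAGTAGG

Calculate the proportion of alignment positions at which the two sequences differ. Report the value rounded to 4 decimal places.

0.1290

Differing sites — 3:A/C; 13:G/T; 26:G/A; 29:T/A.
There are 4 differences over 31 sites, so p = 4/31 = 0.1290.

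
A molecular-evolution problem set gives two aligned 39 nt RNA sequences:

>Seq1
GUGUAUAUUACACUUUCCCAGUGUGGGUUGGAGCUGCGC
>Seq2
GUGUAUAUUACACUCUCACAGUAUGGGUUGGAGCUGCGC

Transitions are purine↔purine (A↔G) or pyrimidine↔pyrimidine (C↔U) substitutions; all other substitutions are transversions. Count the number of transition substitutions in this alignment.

The sequences differ at positions 15 (U/C, transition), 18 (C/A, transversion), 23 (G/A, transition).
Of the 3 differences, 2 transitions and 1 transversion, so the answer is 2.

2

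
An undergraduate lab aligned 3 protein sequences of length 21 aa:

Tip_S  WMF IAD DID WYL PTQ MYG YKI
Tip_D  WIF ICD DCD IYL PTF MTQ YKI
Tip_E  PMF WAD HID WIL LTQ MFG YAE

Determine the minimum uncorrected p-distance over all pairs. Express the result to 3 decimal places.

0.333

Pairwise Hamming distances:
  Tip_S vs Tip_D: 7
  Tip_S vs Tip_E: 8
  Tip_D vs Tip_E: 14
The smallest is 7 mismatches, between Tip_S and Tip_D; p = 7/21 = 0.333.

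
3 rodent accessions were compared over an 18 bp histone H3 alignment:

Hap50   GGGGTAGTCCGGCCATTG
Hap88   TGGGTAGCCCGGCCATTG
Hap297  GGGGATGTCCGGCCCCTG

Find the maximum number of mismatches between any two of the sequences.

Pairwise Hamming distances:
  Hap50 vs Hap88: 2
  Hap50 vs Hap297: 4
  Hap88 vs Hap297: 6
The largest is 6, between Hap88 and Hap297.

6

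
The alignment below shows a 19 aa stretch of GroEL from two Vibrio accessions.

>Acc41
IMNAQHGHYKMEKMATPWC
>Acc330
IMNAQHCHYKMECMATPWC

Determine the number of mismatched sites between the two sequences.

Mismatches occur at site 7 (G/C), site 13 (K/C).
That gives 2 mismatches out of 19 aligned sites, so the Hamming distance is 2.

2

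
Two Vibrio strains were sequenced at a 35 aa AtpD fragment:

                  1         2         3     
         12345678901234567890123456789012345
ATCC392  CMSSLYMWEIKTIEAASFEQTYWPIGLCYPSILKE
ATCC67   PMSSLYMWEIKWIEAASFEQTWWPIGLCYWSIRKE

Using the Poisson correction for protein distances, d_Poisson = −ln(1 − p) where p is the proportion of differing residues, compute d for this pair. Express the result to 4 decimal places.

0.1542

Differing sites — 1:C/P; 12:T/W; 22:Y/W; 30:P/W; 33:L/R.
p = 5/35 = 0.142857.
d = −ln(1 − 0.142857) = −ln(0.857143) = 0.1542.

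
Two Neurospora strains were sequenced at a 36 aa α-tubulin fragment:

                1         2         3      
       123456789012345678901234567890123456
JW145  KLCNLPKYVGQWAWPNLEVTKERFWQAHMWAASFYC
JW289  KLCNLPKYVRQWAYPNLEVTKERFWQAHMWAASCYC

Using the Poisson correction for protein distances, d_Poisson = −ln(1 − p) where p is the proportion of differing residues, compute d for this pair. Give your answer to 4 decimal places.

0.0870

The sequences differ at positions 10 (G/R), 14 (W/Y), 34 (F/C).
p = 3/36 = 0.083333.
d = −ln(1 − 0.083333) = −ln(0.916667) = 0.0870.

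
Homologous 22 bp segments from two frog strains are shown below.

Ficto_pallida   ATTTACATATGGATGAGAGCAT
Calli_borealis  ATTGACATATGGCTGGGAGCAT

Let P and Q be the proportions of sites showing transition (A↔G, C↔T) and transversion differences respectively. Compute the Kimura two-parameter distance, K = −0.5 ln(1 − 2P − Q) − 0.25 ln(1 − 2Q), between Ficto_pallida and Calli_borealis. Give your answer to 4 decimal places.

The sequences differ at positions 4 (T/G, transversion), 13 (A/C, transversion), 16 (A/G, transition).
Of the 3 differences, 1 transition and 2 transversions over 22 sites: P = 1/22 = 0.045455, Q = 2/22 = 0.090909.
d = −0.5·ln(0.818181) − 0.25·ln(0.818182) = −0.5·(-0.200672) − 0.25·(-0.200670) = 0.1505.

0.1505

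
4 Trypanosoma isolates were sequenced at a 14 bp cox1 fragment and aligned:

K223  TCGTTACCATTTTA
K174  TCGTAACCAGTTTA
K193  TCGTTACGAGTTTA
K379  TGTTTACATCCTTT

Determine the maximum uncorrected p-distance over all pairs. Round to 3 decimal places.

Pairwise Hamming distances:
  K223 vs K174: 2
  K223 vs K193: 2
  K223 vs K379: 7
  K174 vs K193: 2
  K174 vs K379: 8
  K193 vs K379: 7
The largest is 8 mismatches, between K174 and K379; p = 8/14 = 0.571.

0.571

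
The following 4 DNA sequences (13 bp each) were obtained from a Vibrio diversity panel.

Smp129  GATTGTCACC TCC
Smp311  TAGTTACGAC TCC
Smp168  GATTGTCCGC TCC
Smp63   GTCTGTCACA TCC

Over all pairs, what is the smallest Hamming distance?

Pairwise Hamming distances:
  Smp129 vs Smp311: 6
  Smp129 vs Smp168: 2
  Smp129 vs Smp63: 3
  Smp311 vs Smp168: 6
  Smp311 vs Smp63: 8
  Smp168 vs Smp63: 5
The smallest is 2, between Smp129 and Smp168.

2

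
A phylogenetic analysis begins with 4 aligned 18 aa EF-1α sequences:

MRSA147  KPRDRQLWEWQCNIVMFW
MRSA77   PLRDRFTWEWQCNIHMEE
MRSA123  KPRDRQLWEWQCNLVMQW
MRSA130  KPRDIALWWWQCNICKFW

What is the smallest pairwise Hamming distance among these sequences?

2

Pairwise Hamming distances:
  MRSA147 vs MRSA77: 7
  MRSA147 vs MRSA123: 2
  MRSA147 vs MRSA130: 5
  MRSA77 vs MRSA123: 8
  MRSA77 vs MRSA130: 10
  MRSA123 vs MRSA130: 7
The smallest is 2, between MRSA147 and MRSA123.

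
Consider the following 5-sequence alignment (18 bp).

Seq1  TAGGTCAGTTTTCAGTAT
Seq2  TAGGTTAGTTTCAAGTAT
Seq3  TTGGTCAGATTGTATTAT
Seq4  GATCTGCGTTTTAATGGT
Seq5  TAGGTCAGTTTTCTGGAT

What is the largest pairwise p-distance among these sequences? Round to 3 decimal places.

0.611

Pairwise Hamming distances:
  Seq1 vs Seq2: 3
  Seq1 vs Seq3: 5
  Seq1 vs Seq4: 9
  Seq1 vs Seq5: 2
  Seq2 vs Seq3: 6
  Seq2 vs Seq4: 9
  Seq2 vs Seq5: 5
  Seq3 vs Seq4: 11
  Seq3 vs Seq5: 7
  Seq4 vs Seq5: 9
The largest is 11 mismatches, between Seq3 and Seq4; p = 11/18 = 0.611.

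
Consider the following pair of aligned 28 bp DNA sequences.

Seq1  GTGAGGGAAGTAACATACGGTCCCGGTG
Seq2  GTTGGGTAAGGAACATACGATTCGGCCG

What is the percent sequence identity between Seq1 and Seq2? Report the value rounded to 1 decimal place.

67.9%

The sequences differ at positions 3 (G/T), 4 (A/G), 7 (G/T), 11 (T/G), 20 (G/A), 22 (C/T), 24 (C/G), 26 (G/C), 27 (T/C).
19 of the 28 sites match, so the percent identity is 19/28 × 100 = 67.9%.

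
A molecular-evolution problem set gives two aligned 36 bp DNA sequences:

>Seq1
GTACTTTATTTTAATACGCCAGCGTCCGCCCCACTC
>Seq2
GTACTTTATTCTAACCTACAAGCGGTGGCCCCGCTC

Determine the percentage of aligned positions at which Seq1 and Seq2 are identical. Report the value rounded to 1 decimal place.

Differing sites — 11:T/C; 15:T/C; 16:A/C; 17:C/T; 18:G/A; 20:C/A; 25:T/G; 26:C/T; 27:C/G; 33:A/G.
26 of the 36 sites match, so the percent identity is 26/36 × 100 = 72.2%.

72.2%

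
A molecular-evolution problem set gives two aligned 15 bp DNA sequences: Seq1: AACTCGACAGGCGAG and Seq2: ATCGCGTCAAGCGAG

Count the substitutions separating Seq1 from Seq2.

4

The sequences differ at positions 2 (A/T), 4 (T/G), 7 (A/T), 10 (G/A).
That gives 4 mismatches out of 15 aligned sites, so the Hamming distance is 4.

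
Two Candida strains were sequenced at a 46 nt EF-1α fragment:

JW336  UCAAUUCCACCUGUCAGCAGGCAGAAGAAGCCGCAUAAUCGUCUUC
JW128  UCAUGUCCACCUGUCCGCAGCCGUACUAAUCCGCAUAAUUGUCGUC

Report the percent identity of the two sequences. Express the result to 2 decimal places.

Differing sites — 4:A/U; 5:U/G; 16:A/C; 21:G/C; 23:A/G; 24:G/U; 26:A/C; 27:G/U; 30:G/U; 40:C/U; 44:U/G.
35 of the 46 sites match, so the percent identity is 35/46 × 100 = 76.09%.

76.09%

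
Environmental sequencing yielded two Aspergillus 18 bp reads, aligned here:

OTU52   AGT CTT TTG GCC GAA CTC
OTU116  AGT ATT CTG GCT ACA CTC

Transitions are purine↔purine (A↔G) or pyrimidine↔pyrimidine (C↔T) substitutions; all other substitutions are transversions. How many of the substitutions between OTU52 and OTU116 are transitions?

3

Mismatches occur at site 4 (C↔A, transversion), site 7 (T↔C, transition), site 12 (C↔T, transition), site 13 (G↔A, transition), site 14 (A↔C, transversion).
Of the 5 differences, 3 transitions and 2 transversions, so the answer is 3.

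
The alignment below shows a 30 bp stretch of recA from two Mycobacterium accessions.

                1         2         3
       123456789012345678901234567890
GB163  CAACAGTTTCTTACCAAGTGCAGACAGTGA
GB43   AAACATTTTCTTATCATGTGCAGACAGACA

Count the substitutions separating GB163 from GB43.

The sequences differ at positions 1 (C/A), 6 (G/T), 14 (C/T), 17 (A/T), 28 (T/A), 29 (G/C).
That gives 6 mismatches out of 30 aligned sites, so the Hamming distance is 6.

6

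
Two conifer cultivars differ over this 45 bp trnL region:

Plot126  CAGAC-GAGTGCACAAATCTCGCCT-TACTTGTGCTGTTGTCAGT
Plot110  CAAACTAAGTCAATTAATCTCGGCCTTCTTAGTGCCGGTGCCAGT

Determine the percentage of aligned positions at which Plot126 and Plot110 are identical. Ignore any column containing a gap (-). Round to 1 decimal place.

Excluding the 2 gap columns leaves 43 comparable sites.
Differing sites — 3:G/A; 7:G/A; 11:G/C; 12:C/A; 14:C/T; 15:A/T; 23:C/G; 25:T/C; 28:A/C; 29:C/T; 31:T/A; 36:T/C; 38:T/G; 41:T/C.
29 of the 43 comparable sites match, so the percent identity is 29/43 × 100 = 67.4%.

67.4%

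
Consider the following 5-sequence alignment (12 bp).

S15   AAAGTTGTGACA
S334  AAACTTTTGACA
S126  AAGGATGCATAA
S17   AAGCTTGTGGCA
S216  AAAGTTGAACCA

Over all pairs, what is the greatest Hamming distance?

8

Pairwise Hamming distances:
  S15 vs S334: 2
  S15 vs S126: 6
  S15 vs S17: 3
  S15 vs S216: 3
  S334 vs S126: 8
  S334 vs S17: 3
  S334 vs S216: 5
  S126 vs S17: 6
  S126 vs S216: 5
  S17 vs S216: 5
The largest is 8, between S334 and S126.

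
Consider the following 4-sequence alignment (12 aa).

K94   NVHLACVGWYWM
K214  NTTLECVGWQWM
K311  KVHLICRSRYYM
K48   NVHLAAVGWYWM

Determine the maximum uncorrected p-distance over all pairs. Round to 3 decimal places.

0.750

Pairwise Hamming distances:
  K94 vs K214: 4
  K94 vs K311: 6
  K94 vs K48: 1
  K214 vs K311: 9
  K214 vs K48: 5
  K311 vs K48: 7
The largest is 9 mismatches, between K214 and K311; p = 9/12 = 0.750.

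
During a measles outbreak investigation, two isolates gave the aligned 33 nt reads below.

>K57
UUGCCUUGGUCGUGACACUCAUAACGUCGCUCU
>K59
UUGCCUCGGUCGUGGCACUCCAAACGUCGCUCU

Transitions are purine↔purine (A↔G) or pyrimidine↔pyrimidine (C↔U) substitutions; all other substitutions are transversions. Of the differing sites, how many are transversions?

2

The sequences differ at positions 7 (U/C, transition), 15 (A/G, transition), 21 (A/C, transversion), 22 (U/A, transversion).
Of the 4 differences, 2 transitions and 2 transversions, so the answer is 2.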